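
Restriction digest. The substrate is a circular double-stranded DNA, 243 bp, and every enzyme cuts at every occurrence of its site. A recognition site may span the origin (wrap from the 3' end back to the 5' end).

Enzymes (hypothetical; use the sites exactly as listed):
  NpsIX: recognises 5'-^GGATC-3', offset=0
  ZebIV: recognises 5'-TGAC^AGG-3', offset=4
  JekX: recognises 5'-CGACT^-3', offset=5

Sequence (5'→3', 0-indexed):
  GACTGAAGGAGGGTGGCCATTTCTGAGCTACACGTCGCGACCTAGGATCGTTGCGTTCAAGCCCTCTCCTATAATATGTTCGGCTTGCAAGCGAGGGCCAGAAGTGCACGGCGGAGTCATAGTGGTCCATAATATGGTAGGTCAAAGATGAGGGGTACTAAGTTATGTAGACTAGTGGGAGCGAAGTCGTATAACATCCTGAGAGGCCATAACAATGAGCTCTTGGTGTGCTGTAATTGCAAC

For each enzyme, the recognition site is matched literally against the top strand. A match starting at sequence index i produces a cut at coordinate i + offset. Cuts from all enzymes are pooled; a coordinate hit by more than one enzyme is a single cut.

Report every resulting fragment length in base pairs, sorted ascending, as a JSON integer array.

[40,203]

Scan for sites:
  NpsIX GGATC/0: at [44] ⇒ [44]
  ZebIV (TGACAGG, off=4): no sites
  JekX CGACT/5: at [242] ⇒ [4]

Pooled cuts: [4, 44]

Fragment lengths:
  4→44: 40 bp
  44→4 (wrap): 243-44+4 = 203 bp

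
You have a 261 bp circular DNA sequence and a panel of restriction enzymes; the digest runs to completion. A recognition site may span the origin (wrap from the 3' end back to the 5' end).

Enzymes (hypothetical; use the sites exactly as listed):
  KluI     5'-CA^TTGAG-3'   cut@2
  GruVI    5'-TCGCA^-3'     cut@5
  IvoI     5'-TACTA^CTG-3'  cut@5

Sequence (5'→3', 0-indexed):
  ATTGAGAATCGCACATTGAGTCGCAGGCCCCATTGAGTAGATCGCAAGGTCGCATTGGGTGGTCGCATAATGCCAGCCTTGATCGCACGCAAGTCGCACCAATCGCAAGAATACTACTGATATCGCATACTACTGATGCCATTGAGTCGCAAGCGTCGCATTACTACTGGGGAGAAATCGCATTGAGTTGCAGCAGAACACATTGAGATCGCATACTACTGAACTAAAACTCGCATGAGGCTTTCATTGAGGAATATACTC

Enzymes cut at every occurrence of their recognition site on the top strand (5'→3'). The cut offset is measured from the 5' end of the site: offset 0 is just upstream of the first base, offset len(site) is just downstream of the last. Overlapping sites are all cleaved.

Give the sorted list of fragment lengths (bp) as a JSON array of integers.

[2,5,5,6,7,8,9,9,9,9,10,10,11,11,11,11,12,13,14,16,16,17,20,20]

Scan for sites:
  KluI (CATTGAG, off=2): starts [13, 30, 139, 180, 200, 244, 260] → cuts [1, 15, 32, 141, 182, 202, 246]
  GruVI (TCGCA, off=5): starts [8, 20, 41, 49, 62, 82, 93, 102, 122, 146, 155, 177, 208, 230] → cuts [13, 25, 46, 54, 67, 87, 98, 107, 127, 151, 160, 182, 213, 235]
  IvoI (TACTACTG, off=5): starts [111, 127, 161, 213] → cuts [116, 132, 166, 218]

Pooled cuts: [1, 13, 15, 25, 32, 46, 54, 67, 87, 98, 107, 116, 127, 132, 141, 151, 160, 166, 182, 202, 213, 218, 235, 246]

Fragment lengths:
  1→13: 12 bp
  13→15: 2 bp
  15→25: 10 bp
  25→32: 7 bp
  32→46: 14 bp
  46→54: 8 bp
  54→67: 13 bp
  67→87: 20 bp
  87→98: 11 bp
  98→107: 9 bp
  107→116: 9 bp
  116→127: 11 bp
  127→132: 5 bp
  132→141: 9 bp
  141→151: 10 bp
  151→160: 9 bp
  160→166: 6 bp
  166→182: 16 bp
  182→202: 20 bp
  202→213: 11 bp
  213→218: 5 bp
  218→235: 17 bp
  235→246: 11 bp
  246→1 (wrap): 261-246+1 = 16 bp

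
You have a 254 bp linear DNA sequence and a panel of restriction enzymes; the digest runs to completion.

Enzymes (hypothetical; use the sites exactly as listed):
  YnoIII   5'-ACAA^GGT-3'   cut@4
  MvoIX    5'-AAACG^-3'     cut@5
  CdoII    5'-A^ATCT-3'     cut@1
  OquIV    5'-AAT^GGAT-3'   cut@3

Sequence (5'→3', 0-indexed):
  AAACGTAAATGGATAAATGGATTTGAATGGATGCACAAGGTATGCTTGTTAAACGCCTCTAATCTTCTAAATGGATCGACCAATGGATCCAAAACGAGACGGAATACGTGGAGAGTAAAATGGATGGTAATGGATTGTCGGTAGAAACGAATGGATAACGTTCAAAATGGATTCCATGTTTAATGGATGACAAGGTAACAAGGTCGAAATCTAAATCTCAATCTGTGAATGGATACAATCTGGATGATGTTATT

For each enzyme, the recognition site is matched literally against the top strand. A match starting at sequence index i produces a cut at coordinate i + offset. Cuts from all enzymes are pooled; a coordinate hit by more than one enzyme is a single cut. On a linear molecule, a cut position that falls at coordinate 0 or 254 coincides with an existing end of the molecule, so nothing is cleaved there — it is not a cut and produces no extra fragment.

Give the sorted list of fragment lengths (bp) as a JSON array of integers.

[3,5,5,6,6,6,7,7,8,8,9,10,10,10,10,11,12,12,16,16,17,17,18,25]

Scan for sites:
  YnoIII ACAAGGT/4: at [34, 189, 197] ⇒ [38, 193, 201]
  MvoIX AAACG/5: at [0, 50, 91, 144] ⇒ [5, 55, 96, 149]
  CdoII AATCT/1: at [60, 207, 213, 219, 236] ⇒ [61, 208, 214, 220, 237]
  OquIV AATGGAT/3: at [7, 15, 25, 69, 81, 118, 128, 149, 165, 181, 227] ⇒ [10, 18, 28, 72, 84, 121, 131, 152, 168, 184, 230]

All cut coordinates (distinct, sorted): [5, 10, 18, 28, 38, 55, 61, 72, 84, 96, 121, 131, 149, 152, 168, 184, 193, 201, 208, 214, 220, 230, 237]

Fragment lengths:
  [0,5): 5 bp
  [5,10): 5 bp
  [10,18): 8 bp
  [18,28): 10 bp
  [28,38): 10 bp
  [38,55): 17 bp
  [55,61): 6 bp
  [61,72): 11 bp
  [72,84): 12 bp
  [84,96): 12 bp
  [96,121): 25 bp
  [121,131): 10 bp
  [131,149): 18 bp
  [149,152): 3 bp
  [152,168): 16 bp
  [168,184): 16 bp
  [184,193): 9 bp
  [193,201): 8 bp
  [201,208): 7 bp
  [208,214): 6 bp
  [214,220): 6 bp
  [220,230): 10 bp
  [230,237): 7 bp
  [237,254): 17 bp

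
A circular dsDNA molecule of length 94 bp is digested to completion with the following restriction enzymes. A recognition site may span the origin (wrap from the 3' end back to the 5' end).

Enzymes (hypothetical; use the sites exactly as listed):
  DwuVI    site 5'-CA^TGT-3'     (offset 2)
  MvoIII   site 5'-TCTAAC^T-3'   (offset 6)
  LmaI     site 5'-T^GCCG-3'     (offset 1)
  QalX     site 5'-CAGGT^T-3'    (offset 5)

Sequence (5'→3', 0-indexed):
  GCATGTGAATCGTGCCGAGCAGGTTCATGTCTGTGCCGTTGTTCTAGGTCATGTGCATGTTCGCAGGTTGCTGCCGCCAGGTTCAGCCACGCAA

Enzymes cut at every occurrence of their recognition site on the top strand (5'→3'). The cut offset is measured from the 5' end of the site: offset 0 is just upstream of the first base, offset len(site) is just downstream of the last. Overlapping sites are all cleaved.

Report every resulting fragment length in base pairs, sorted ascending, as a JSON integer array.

[3,4,6,7,10,10,11,11,15,17]

Site scan:
  DwuVI CATGT/2: at [1, 25, 49, 55] ⇒ [3, 27, 51, 57]
  MvoIII (TCTAACT, off=6): no sites
  LmaI TGCCG/1: at [12, 33, 71] ⇒ [13, 34, 72]
  QalX CAGGTT/5: at [19, 63, 77] ⇒ [24, 68, 82]

Pooled cuts: [3, 13, 24, 27, 34, 51, 57, 68, 72, 82]

Fragment lengths:
  3→13: 10 bp
  13→24: 11 bp
  24→27: 3 bp
  27→34: 7 bp
  34→51: 17 bp
  51→57: 6 bp
  57→68: 11 bp
  68→72: 4 bp
  72→82: 10 bp
  82→3 (wrap): 94-82+3 = 15 bp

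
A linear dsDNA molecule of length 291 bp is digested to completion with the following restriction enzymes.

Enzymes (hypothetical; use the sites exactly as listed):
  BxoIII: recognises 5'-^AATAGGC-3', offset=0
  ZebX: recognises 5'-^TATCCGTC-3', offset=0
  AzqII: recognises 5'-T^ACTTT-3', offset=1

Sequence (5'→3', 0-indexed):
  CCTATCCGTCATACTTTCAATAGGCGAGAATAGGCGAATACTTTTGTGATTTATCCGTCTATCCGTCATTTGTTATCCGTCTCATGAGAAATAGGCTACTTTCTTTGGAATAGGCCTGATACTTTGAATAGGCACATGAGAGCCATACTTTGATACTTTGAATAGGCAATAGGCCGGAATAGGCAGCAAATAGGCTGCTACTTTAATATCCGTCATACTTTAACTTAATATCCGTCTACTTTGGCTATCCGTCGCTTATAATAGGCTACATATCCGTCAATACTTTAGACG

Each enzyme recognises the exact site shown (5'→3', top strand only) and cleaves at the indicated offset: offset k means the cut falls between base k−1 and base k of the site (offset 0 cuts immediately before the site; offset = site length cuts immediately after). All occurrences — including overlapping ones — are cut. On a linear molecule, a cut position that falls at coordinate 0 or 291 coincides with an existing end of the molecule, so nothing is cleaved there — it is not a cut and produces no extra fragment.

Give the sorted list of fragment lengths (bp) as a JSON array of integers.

Per-enzyme occurrences:
  BxoIII AATAGGC/0: at [18, 28, 89, 108, 126, 160, 167, 177, 188, 259] ⇒ [18, 28, 89, 108, 126, 160, 167, 177, 188, 259]
  ZebX TATCCGTC/0: at [2, 51, 59, 73, 206, 228, 245, 270] ⇒ [2, 51, 59, 73, 206, 228, 245, 270]
  AzqII TACTTT/1: at [11, 38, 96, 119, 145, 153, 198, 215, 236, 280] ⇒ [12, 39, 97, 120, 146, 154, 199, 216, 237, 281]

All cut coordinates (distinct, sorted): [2, 12, 18, 28, 39, 51, 59, 73, 89, 97, 108, 120, 126, 146, 154, 160, 167, 177, 188, 199, 206, 216, 228, 237, 245, 259, 270, 281]

Fragments:
  [0,2): 2 bp
  [2,12): 10 bp
  [12,18): 6 bp
  [18,28): 10 bp
  [28,39): 11 bp
  [39,51): 12 bp
  [51,59): 8 bp
  [59,73): 14 bp
  [73,89): 16 bp
  [89,97): 8 bp
  [97,108): 11 bp
  [108,120): 12 bp
  [120,126): 6 bp
  [126,146): 20 bp
  [146,154): 8 bp
  [154,160): 6 bp
  [160,167): 7 bp
  [167,177): 10 bp
  [177,188): 11 bp
  [188,199): 11 bp
  [199,206): 7 bp
  [206,216): 10 bp
  [216,228): 12 bp
  [228,237): 9 bp
  [237,245): 8 bp
  [245,259): 14 bp
  [259,270): 11 bp
  [270,281): 11 bp
  [281,291): 10 bp

[2,6,6,6,7,7,8,8,8,8,9,10,10,10,10,10,11,11,11,11,11,11,12,12,12,14,14,16,20]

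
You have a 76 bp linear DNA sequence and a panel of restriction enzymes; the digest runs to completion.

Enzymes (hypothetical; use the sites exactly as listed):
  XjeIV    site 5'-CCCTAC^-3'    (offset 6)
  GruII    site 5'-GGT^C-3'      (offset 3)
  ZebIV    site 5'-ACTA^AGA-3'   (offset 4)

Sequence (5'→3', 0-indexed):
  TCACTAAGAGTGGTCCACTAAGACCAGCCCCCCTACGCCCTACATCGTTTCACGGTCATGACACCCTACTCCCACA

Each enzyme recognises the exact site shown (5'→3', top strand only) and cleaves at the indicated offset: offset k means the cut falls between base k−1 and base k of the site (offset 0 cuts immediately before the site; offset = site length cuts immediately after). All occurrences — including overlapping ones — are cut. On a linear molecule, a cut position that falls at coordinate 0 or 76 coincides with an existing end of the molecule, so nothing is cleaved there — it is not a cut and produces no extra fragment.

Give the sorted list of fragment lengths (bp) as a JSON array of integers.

[6,6,7,7,8,13,13,16]

Scan for sites:
  XjeIV CCCTAC/6: at [30, 37, 63] ⇒ [36, 43, 69]
  GruII GGTC/3: at [11, 53] ⇒ [14, 56]
  ZebIV ACTAAGA/4: at [2, 16] ⇒ [6, 20]

Pooled cuts: [6, 14, 20, 36, 43, 56, 69]

Fragment lengths:
  [0,6): 6 bp
  [6,14): 8 bp
  [14,20): 6 bp
  [20,36): 16 bp
  [36,43): 7 bp
  [43,56): 13 bp
  [56,69): 13 bp
  [69,76): 7 bp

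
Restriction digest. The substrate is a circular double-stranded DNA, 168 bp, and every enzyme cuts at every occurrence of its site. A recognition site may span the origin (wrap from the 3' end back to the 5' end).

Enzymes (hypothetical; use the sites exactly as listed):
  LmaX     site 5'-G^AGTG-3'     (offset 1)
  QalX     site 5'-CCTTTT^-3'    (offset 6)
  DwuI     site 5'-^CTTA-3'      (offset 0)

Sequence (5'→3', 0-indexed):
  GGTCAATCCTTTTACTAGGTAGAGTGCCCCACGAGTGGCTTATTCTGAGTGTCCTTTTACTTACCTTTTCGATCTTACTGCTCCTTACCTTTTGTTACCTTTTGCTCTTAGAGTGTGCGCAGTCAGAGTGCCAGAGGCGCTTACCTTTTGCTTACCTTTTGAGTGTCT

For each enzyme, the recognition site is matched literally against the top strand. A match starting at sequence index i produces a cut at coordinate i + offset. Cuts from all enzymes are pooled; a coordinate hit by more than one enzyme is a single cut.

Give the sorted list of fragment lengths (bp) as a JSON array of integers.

[1,1,1,3,4,5,5,9,9,10,10,10,10,10,10,11,11,13,15,20]

Per-enzyme occurrences:
  LmaX (GAGTG, off=1): starts [21, 32, 46, 110, 125, 160] → cuts [22, 33, 47, 111, 126, 161]
  QalX (CCTTTT, off=6): starts [7, 52, 63, 87, 97, 143, 154] → cuts [13, 58, 69, 93, 103, 149, 160]
  DwuI (CTTA, off=0): starts [38, 59, 73, 83, 106, 139, 150] → cuts [38, 59, 73, 83, 106, 139, 150]

All cut coordinates (distinct, sorted): [13, 22, 33, 38, 47, 58, 59, 69, 73, 83, 93, 103, 106, 111, 126, 139, 149, 150, 160, 161]

Fragments:
  13→22: 9 bp
  22→33: 11 bp
  33→38: 5 bp
  38→47: 9 bp
  47→58: 11 bp
  58→59: 1 bp
  59→69: 10 bp
  69→73: 4 bp
  73→83: 10 bp
  83→93: 10 bp
  93→103: 10 bp
  103→106: 3 bp
  106→111: 5 bp
  111→126: 15 bp
  126→139: 13 bp
  139→149: 10 bp
  149→150: 1 bp
  150→160: 10 bp
  160→161: 1 bp
  161→13 (wrap): 168-161+13 = 20 bp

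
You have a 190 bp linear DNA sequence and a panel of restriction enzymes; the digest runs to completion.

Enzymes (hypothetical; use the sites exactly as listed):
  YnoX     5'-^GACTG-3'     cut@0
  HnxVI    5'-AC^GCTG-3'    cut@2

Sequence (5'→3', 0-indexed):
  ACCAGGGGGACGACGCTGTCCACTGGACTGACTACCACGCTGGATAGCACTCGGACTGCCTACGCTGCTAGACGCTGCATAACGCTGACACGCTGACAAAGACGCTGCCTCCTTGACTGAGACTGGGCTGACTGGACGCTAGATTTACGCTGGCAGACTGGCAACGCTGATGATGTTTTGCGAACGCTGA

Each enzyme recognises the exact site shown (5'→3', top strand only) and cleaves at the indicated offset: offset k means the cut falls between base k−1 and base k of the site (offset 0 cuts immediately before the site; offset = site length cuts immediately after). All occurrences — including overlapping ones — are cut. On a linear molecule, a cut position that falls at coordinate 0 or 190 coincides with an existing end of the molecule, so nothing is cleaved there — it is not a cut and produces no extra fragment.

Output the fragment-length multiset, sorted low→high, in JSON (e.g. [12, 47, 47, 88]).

[5,6,7,8,9,10,10,10,10,11,11,12,13,14,15,19,20]

Scan for sites:
  YnoX (GACTG, off=0): starts [25, 53, 114, 120, 129, 155] → cuts [25, 53, 114, 120, 129, 155]
  HnxVI (ACGCTG, off=2): starts [12, 36, 61, 71, 81, 89, 101, 146, 163, 183] → cuts [14, 38, 63, 73, 83, 91, 103, 148, 165, 185]

Pooled cuts: [14, 25, 38, 53, 63, 73, 83, 91, 103, 114, 120, 129, 148, 155, 165, 185]

Fragment lengths:
  [0,14): 14 bp
  [14,25): 11 bp
  [25,38): 13 bp
  [38,53): 15 bp
  [53,63): 10 bp
  [63,73): 10 bp
  [73,83): 10 bp
  [83,91): 8 bp
  [91,103): 12 bp
  [103,114): 11 bp
  [114,120): 6 bp
  [120,129): 9 bp
  [129,148): 19 bp
  [148,155): 7 bp
  [155,165): 10 bp
  [165,185): 20 bp
  [185,190): 5 bp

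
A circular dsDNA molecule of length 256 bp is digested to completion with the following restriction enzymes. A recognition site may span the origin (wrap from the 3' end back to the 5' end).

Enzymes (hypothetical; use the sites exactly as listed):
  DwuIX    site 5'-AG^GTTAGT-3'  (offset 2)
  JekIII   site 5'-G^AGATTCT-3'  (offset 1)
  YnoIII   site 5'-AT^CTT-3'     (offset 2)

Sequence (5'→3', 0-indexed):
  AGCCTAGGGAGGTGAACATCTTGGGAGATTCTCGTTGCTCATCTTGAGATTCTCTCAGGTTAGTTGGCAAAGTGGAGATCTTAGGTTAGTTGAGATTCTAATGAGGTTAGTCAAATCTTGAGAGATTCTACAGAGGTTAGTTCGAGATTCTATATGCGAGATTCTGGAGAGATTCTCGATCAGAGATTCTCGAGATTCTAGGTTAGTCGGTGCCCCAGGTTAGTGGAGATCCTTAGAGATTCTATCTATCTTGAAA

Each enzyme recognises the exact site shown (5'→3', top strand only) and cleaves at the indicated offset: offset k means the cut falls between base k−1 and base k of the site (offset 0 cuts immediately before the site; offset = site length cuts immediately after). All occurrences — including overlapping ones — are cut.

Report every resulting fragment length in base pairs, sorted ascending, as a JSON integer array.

Scan for sites:
  DwuIX (AGGTTAGT, off=2): starts [56, 82, 103, 133, 199, 216] → cuts [58, 84, 105, 135, 201, 218]
  JekIII (GAGATTCT, off=1): starts [24, 45, 91, 121, 143, 157, 168, 182, 191, 235] → cuts [25, 46, 92, 122, 144, 158, 169, 183, 192, 236]
  YnoIII (ATCTT, off=2): starts [17, 40, 77, 114, 247] → cuts [19, 42, 79, 116, 249]

All cut coordinates (distinct, sorted): [19, 25, 42, 46, 58, 79, 84, 92, 105, 116, 122, 135, 144, 158, 169, 183, 192, 201, 218, 236, 249]

Fragments:
  19→25: 6 bp
  25→42: 17 bp
  42→46: 4 bp
  46→58: 12 bp
  58→79: 21 bp
  79→84: 5 bp
  84→92: 8 bp
  92→105: 13 bp
  105→116: 11 bp
  116→122: 6 bp
  122→135: 13 bp
  135→144: 9 bp
  144→158: 14 bp
  158→169: 11 bp
  169→183: 14 bp
  183→192: 9 bp
  192→201: 9 bp
  201→218: 17 bp
  218→236: 18 bp
  236→249: 13 bp
  249→19 (wrap): 256-249+19 = 26 bp

[4,5,6,6,8,9,9,9,11,11,12,13,13,13,14,14,17,17,18,21,26]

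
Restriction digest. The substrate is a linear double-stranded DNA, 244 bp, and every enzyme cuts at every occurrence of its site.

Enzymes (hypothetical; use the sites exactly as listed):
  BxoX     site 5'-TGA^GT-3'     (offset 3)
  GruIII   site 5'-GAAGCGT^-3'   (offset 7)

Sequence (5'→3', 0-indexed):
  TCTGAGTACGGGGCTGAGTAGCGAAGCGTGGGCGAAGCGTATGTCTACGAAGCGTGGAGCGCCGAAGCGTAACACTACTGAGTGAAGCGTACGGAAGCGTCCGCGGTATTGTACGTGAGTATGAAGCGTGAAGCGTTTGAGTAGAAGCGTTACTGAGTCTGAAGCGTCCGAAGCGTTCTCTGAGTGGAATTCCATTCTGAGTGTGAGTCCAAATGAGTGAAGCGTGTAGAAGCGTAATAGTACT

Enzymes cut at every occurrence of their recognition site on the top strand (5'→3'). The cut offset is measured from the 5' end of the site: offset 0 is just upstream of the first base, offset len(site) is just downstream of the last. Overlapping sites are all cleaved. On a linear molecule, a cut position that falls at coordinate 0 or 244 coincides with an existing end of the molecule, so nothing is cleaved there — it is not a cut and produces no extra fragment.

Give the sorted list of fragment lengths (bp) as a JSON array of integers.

Per-enzyme occurrences:
  BxoX (TGAGT, off=3): starts [2, 14, 78, 115, 137, 153, 180, 197, 203, 213] → cuts [5, 17, 81, 118, 140, 156, 183, 200, 206, 216]
  GruIII (GAAGCGT, off=7): starts [22, 33, 48, 63, 83, 93, 122, 129, 143, 160, 169, 218, 228] → cuts [29, 40, 55, 70, 90, 100, 129, 136, 150, 167, 176, 225, 235]

Pooled cuts: [5, 17, 29, 40, 55, 70, 81, 90, 100, 118, 129, 136, 140, 150, 156, 167, 176, 183, 200, 206, 216, 225, 235]

Fragment lengths:
  [0,5): 5 bp
  [5,17): 12 bp
  [17,29): 12 bp
  [29,40): 11 bp
  [40,55): 15 bp
  [55,70): 15 bp
  [70,81): 11 bp
  [81,90): 9 bp
  [90,100): 10 bp
  [100,118): 18 bp
  [118,129): 11 bp
  [129,136): 7 bp
  [136,140): 4 bp
  [140,150): 10 bp
  [150,156): 6 bp
  [156,167): 11 bp
  [167,176): 9 bp
  [176,183): 7 bp
  [183,200): 17 bp
  [200,206): 6 bp
  [206,216): 10 bp
  [216,225): 9 bp
  [225,235): 10 bp
  [235,244): 9 bp

[4,5,6,6,7,7,9,9,9,9,10,10,10,10,11,11,11,11,12,12,15,15,17,18]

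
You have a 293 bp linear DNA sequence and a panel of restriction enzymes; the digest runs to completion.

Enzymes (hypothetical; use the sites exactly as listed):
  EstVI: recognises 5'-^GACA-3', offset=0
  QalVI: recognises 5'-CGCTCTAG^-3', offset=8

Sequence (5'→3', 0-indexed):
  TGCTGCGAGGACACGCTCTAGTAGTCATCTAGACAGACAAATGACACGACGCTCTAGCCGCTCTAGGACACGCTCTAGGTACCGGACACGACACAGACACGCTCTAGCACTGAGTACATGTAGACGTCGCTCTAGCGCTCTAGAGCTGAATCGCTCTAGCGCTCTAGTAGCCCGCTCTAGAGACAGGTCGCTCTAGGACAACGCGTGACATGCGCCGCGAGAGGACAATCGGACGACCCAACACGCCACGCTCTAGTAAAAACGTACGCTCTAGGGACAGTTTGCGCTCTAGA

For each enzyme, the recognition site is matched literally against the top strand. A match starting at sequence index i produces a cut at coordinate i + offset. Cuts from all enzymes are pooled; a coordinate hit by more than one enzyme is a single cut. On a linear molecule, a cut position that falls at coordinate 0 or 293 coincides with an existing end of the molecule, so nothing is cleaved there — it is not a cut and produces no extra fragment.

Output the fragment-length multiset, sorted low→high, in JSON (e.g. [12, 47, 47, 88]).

[1,1,1,4,5,6,6,7,8,8,9,9,10,10,12,12,12,13,15,15,16,17,17,18,28,33]

Site scan:
  EstVI (GACA, off=0): starts [9, 31, 35, 42, 66, 84, 89, 95, 181, 196, 206, 223, 275] → cuts [9, 31, 35, 42, 66, 84, 89, 95, 181, 196, 206, 223, 275]
  QalVI (CGCTCTAG, off=8): starts [13, 49, 58, 70, 99, 127, 135, 151, 159, 172, 188, 248, 266, 284] → cuts [21, 57, 66, 78, 107, 135, 143, 159, 167, 180, 196, 256, 274, 292]

Pooled cuts: [9, 21, 31, 35, 42, 57, 66, 78, 84, 89, 95, 107, 135, 143, 159, 167, 180, 181, 196, 206, 223, 256, 274, 275, 292]

Fragments:
  [0,9): 9 bp
  [9,21): 12 bp
  [21,31): 10 bp
  [31,35): 4 bp
  [35,42): 7 bp
  [42,57): 15 bp
  [57,66): 9 bp
  [66,78): 12 bp
  [78,84): 6 bp
  [84,89): 5 bp
  [89,95): 6 bp
  [95,107): 12 bp
  [107,135): 28 bp
  [135,143): 8 bp
  [143,159): 16 bp
  [159,167): 8 bp
  [167,180): 13 bp
  [180,181): 1 bp
  [181,196): 15 bp
  [196,206): 10 bp
  [206,223): 17 bp
  [223,256): 33 bp
  [256,274): 18 bp
  [274,275): 1 bp
  [275,292): 17 bp
  [292,293): 1 bp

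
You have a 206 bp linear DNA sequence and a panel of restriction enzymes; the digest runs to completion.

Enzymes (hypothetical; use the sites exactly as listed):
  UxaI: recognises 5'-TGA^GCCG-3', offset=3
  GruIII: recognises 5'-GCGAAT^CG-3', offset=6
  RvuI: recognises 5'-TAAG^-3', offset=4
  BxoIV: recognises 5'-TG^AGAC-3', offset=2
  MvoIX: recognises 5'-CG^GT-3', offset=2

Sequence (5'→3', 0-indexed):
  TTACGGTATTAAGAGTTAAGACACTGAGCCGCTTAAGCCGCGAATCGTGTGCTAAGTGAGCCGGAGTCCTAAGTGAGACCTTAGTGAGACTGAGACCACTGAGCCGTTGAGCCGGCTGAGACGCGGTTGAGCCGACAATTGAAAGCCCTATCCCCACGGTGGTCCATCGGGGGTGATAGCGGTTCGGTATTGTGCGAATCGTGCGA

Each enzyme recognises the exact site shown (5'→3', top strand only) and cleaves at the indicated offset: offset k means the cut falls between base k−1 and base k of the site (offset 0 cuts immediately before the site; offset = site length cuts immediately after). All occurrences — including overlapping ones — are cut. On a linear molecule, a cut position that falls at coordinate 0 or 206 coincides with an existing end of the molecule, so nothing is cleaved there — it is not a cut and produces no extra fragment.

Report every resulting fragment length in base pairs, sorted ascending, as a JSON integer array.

Site scan:
  UxaI (TGAGCCG, off=3): starts [24, 56, 99, 107, 127] → cuts [27, 59, 102, 110, 130]
  GruIII (GCGAATCG, off=6): starts [39, 193] → cuts [45, 199]
  RvuI (TAAG, off=4): starts [9, 16, 33, 52, 69] → cuts [13, 20, 37, 56, 73]
  BxoIV (TGAGAC, off=2): starts [73, 84, 90, 116] → cuts [75, 86, 92, 118]
  MvoIX (CGGT, off=2): starts [3, 123, 156, 179, 184] → cuts [5, 125, 158, 181, 186]

All cut coordinates (distinct, sorted): [5, 13, 20, 27, 37, 45, 56, 59, 73, 75, 86, 92, 102, 110, 118, 125, 130, 158, 181, 186, 199]

Fragment lengths:
  [0,5): 5 bp
  [5,13): 8 bp
  [13,20): 7 bp
  [20,27): 7 bp
  [27,37): 10 bp
  [37,45): 8 bp
  [45,56): 11 bp
  [56,59): 3 bp
  [59,73): 14 bp
  [73,75): 2 bp
  [75,86): 11 bp
  [86,92): 6 bp
  [92,102): 10 bp
  [102,110): 8 bp
  [110,118): 8 bp
  [118,125): 7 bp
  [125,130): 5 bp
  [130,158): 28 bp
  [158,181): 23 bp
  [181,186): 5 bp
  [186,199): 13 bp
  [199,206): 7 bp

[2,3,5,5,5,6,7,7,7,7,8,8,8,8,10,10,11,11,13,14,23,28]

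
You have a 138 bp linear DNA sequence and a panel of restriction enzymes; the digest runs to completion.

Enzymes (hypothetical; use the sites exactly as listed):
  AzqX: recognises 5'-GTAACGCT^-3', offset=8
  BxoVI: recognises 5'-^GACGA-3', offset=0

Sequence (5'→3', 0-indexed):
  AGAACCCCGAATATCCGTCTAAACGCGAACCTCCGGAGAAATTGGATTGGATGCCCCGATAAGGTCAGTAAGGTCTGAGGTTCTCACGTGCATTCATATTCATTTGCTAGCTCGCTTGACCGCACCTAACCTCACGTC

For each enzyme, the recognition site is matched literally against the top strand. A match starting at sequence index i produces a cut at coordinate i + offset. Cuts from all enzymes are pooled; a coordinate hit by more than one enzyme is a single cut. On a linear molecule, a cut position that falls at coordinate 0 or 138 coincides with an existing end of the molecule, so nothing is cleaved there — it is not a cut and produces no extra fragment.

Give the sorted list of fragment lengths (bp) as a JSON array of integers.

[138]

Site scan:
  AzqX (GTAACGCT, off=8): no sites
  BxoVI (GACGA, off=0): no sites

All cut coordinates (distinct, sorted): ∅

Fragments:
  no cuts → one linear fragment of 138 bp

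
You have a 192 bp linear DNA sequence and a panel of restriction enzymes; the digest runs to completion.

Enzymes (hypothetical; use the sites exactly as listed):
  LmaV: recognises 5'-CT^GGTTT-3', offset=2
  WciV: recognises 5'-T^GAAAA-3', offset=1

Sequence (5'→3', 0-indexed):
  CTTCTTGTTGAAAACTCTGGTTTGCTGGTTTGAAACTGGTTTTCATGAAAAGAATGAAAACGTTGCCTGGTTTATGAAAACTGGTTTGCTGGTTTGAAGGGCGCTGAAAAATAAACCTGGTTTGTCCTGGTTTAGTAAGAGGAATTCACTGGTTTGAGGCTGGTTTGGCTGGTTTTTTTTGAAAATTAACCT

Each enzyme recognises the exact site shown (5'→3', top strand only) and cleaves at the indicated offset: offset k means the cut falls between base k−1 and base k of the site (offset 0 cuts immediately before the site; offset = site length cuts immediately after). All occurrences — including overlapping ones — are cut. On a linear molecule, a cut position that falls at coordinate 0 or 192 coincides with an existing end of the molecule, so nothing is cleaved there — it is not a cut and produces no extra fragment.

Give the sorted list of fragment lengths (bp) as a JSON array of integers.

Scan for sites:
  LmaV CTGGTTT/2: at [16, 24, 35, 66, 80, 88, 116, 126, 148, 159, 168] ⇒ [18, 26, 37, 68, 82, 90, 118, 128, 150, 161, 170]
  WciV TGAAAA/1: at [8, 45, 54, 74, 104, 179] ⇒ [9, 46, 55, 75, 105, 180]

Pooled cuts: [9, 18, 26, 37, 46, 55, 68, 75, 82, 90, 105, 118, 128, 150, 161, 170, 180]

Fragments:
  [0,9): 9 bp
  [9,18): 9 bp
  [18,26): 8 bp
  [26,37): 11 bp
  [37,46): 9 bp
  [46,55): 9 bp
  [55,68): 13 bp
  [68,75): 7 bp
  [75,82): 7 bp
  [82,90): 8 bp
  [90,105): 15 bp
  [105,118): 13 bp
  [118,128): 10 bp
  [128,150): 22 bp
  [150,161): 11 bp
  [161,170): 9 bp
  [170,180): 10 bp
  [180,192): 12 bp

[7,7,8,8,9,9,9,9,9,10,10,11,11,12,13,13,15,22]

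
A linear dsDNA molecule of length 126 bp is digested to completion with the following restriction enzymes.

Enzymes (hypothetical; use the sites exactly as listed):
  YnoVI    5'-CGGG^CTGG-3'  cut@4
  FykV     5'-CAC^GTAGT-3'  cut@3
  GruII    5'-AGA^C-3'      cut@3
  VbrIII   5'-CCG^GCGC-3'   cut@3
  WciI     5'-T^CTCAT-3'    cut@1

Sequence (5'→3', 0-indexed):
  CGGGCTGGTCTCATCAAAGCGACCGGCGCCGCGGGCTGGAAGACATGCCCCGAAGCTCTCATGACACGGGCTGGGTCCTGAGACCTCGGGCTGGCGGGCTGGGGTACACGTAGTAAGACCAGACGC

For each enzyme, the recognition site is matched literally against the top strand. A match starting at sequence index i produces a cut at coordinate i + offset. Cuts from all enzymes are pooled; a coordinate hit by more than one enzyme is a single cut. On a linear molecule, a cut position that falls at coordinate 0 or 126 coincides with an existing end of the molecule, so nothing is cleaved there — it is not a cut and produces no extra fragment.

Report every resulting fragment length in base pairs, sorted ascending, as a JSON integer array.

Per-enzyme occurrences:
  YnoVI CGGGCTGG/4: at [0, 31, 66, 86, 94] ⇒ [4, 35, 70, 90, 98]
  FykV CACGTAGT/3: at [106] ⇒ [109]
  GruII AGAC/3: at [40, 80, 115, 120] ⇒ [43, 83, 118, 123]
  VbrIII CCGGCGC/3: at [22] ⇒ [25]
  WciI TCTCAT/1: at [8, 56] ⇒ [9, 57]

All cut coordinates (distinct, sorted): [4, 9, 25, 35, 43, 57, 70, 83, 90, 98, 109, 118, 123]

Fragment lengths:
  [0,4): 4 bp
  [4,9): 5 bp
  [9,25): 16 bp
  [25,35): 10 bp
  [35,43): 8 bp
  [43,57): 14 bp
  [57,70): 13 bp
  [70,83): 13 bp
  [83,90): 7 bp
  [90,98): 8 bp
  [98,109): 11 bp
  [109,118): 9 bp
  [118,123): 5 bp
  [123,126): 3 bp

[3,4,5,5,7,8,8,9,10,11,13,13,14,16]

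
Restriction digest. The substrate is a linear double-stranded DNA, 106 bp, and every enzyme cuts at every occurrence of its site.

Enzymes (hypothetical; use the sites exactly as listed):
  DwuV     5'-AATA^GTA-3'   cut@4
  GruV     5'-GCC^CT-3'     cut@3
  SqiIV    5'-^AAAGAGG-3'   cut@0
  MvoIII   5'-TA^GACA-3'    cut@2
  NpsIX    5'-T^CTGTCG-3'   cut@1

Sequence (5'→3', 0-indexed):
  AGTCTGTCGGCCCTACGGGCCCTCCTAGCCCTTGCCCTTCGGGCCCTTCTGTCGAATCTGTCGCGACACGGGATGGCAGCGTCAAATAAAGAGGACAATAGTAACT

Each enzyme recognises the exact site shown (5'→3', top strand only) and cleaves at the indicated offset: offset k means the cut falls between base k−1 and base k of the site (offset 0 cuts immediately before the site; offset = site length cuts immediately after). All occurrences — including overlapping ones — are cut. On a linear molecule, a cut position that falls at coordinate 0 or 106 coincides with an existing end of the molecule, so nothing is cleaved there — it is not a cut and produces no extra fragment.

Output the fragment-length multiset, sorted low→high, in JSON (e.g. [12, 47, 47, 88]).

[3,3,6,6,9,9,9,9,9,13,30]

Site scan:
  DwuV (AATAGTA, off=4): starts [96] → cuts [100]
  GruV (GCCCT, off=3): starts [9, 18, 27, 33, 42] → cuts [12, 21, 30, 36, 45]
  SqiIV (AAAGAGG, off=0): starts [87] → cuts [87]
  MvoIII (TAGACA, off=2): no sites
  NpsIX (TCTGTCG, off=1): starts [2, 47, 56] → cuts [3, 48, 57]

Pooled cuts: [3, 12, 21, 30, 36, 45, 48, 57, 87, 100]

Fragment lengths:
  [0,3): 3 bp
  [3,12): 9 bp
  [12,21): 9 bp
  [21,30): 9 bp
  [30,36): 6 bp
  [36,45): 9 bp
  [45,48): 3 bp
  [48,57): 9 bp
  [57,87): 30 bp
  [87,100): 13 bp
  [100,106): 6 bp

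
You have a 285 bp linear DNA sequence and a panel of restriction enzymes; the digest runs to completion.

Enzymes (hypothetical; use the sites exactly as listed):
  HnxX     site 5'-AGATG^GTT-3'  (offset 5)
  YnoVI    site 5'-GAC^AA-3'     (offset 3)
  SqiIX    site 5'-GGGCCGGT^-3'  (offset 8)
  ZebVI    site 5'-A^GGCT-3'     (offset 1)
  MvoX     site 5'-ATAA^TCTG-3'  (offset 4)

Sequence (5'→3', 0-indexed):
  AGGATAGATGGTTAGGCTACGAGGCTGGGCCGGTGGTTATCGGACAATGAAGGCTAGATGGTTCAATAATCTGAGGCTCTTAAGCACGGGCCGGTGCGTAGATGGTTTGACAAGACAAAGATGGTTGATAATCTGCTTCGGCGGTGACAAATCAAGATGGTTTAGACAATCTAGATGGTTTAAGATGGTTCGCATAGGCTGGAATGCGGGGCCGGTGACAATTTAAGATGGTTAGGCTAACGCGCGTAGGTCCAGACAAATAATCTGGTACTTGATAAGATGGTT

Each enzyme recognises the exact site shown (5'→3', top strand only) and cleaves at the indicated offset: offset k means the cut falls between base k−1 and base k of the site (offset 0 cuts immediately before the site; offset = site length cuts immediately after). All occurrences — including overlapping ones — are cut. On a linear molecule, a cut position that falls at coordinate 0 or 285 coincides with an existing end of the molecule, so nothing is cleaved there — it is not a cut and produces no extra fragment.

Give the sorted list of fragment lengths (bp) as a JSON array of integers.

[3,3,4,4,5,5,6,6,7,7,8,8,8,9,9,9,9,10,10,10,11,11,11,12,17,19,20,21,23]

Scan for sites:
  HnxX (AGATGGTT, off=5): starts [5, 55, 99, 118, 154, 172, 182, 225, 277] → cuts [10, 60, 104, 123, 159, 177, 187, 230, 282]
  YnoVI (GACAA, off=3): starts [42, 108, 113, 145, 164, 216, 254] → cuts [45, 111, 116, 148, 167, 219, 257]
  SqiIX (GGGCCGGT, off=8): starts [26, 87, 208] → cuts [34, 95, 216]
  ZebVI (AGGCT, off=1): starts [13, 21, 50, 73, 195, 233] → cuts [14, 22, 51, 74, 196, 234]
  MvoX (ATAATCTG, off=4): starts [65, 127, 259] → cuts [69, 131, 263]

Pooled cuts: [10, 14, 22, 34, 45, 51, 60, 69, 74, 95, 104, 111, 116, 123, 131, 148, 159, 167, 177, 187, 196, 216, 219, 230, 234, 257, 263, 282]

Fragment lengths:
  [0,10): 10 bp
  [10,14): 4 bp
  [14,22): 8 bp
  [22,34): 12 bp
  [34,45): 11 bp
  [45,51): 6 bp
  [51,60): 9 bp
  [60,69): 9 bp
  [69,74): 5 bp
  [74,95): 21 bp
  [95,104): 9 bp
  [104,111): 7 bp
  [111,116): 5 bp
  [116,123): 7 bp
  [123,131): 8 bp
  [131,148): 17 bp
  [148,159): 11 bp
  [159,167): 8 bp
  [167,177): 10 bp
  [177,187): 10 bp
  [187,196): 9 bp
  [196,216): 20 bp
  [216,219): 3 bp
  [219,230): 11 bp
  [230,234): 4 bp
  [234,257): 23 bp
  [257,263): 6 bp
  [263,282): 19 bp
  [282,285): 3 bp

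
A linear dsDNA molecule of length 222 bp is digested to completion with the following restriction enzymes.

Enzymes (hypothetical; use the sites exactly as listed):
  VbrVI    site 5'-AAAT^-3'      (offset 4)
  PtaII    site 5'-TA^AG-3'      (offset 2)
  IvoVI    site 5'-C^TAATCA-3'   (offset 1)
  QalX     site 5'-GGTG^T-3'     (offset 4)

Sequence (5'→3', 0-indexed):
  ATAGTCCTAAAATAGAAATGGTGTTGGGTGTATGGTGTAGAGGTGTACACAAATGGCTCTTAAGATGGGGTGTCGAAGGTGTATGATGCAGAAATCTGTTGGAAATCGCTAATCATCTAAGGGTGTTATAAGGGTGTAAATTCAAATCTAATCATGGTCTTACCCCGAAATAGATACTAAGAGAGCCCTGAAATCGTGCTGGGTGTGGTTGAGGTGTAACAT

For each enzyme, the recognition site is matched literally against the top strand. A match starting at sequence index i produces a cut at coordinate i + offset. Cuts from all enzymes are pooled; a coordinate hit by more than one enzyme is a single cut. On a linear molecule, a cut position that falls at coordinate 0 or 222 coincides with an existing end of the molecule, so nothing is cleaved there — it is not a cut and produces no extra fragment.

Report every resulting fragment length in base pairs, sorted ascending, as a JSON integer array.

Scan for sites:
  VbrVI AAAT/4: at [9, 15, 50, 91, 102, 137, 143, 167, 190] ⇒ [13, 19, 54, 95, 106, 141, 147, 171, 194]
  PtaII TAAG/2: at [60, 117, 128, 177] ⇒ [62, 119, 130, 179]
  IvoVI CTAATCA/1: at [108, 147] ⇒ [109, 148]
  QalX GGTGT/4: at [19, 26, 33, 41, 68, 77, 121, 132, 201, 212] ⇒ [23, 30, 37, 45, 72, 81, 125, 136, 205, 216]

Pooled cuts: [13, 19, 23, 30, 37, 45, 54, 62, 72, 81, 95, 106, 109, 119, 125, 130, 136, 141, 147, 148, 171, 179, 194, 205, 216]

Fragments:
  [0,13): 13 bp
  [13,19): 6 bp
  [19,23): 4 bp
  [23,30): 7 bp
  [30,37): 7 bp
  [37,45): 8 bp
  [45,54): 9 bp
  [54,62): 8 bp
  [62,72): 10 bp
  [72,81): 9 bp
  [81,95): 14 bp
  [95,106): 11 bp
  [106,109): 3 bp
  [109,119): 10 bp
  [119,125): 6 bp
  [125,130): 5 bp
  [130,136): 6 bp
  [136,141): 5 bp
  [141,147): 6 bp
  [147,148): 1 bp
  [148,171): 23 bp
  [171,179): 8 bp
  [179,194): 15 bp
  [194,205): 11 bp
  [205,216): 11 bp
  [216,222): 6 bp

[1,3,4,5,5,6,6,6,6,6,7,7,8,8,8,9,9,10,10,11,11,11,13,14,15,23]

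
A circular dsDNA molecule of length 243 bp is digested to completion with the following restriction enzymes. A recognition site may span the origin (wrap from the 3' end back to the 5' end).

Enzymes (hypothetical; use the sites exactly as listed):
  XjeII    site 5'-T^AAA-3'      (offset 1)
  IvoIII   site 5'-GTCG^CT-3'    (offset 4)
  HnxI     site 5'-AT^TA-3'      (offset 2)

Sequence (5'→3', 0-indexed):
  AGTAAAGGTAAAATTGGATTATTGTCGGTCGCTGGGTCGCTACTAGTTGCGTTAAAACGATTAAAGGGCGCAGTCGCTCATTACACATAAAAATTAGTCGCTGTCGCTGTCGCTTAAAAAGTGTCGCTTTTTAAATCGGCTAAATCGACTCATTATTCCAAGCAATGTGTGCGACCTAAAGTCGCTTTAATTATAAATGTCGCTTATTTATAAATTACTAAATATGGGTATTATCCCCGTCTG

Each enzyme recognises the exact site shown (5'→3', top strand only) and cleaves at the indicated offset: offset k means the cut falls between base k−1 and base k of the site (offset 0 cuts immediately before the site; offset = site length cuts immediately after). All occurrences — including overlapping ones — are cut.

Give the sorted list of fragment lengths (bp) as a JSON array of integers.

Site scan:
  XjeII TAAA/1: at [2, 8, 52, 61, 87, 114, 131, 140, 176, 193, 210, 218] ⇒ [3, 9, 53, 62, 88, 115, 132, 141, 177, 194, 211, 219]
  IvoIII GTCGCT/4: at [27, 35, 72, 96, 102, 108, 122, 180, 198] ⇒ [31, 39, 76, 100, 106, 112, 126, 184, 202]
  HnxI ATTA/2: at [17, 59, 79, 92, 151, 189, 213, 229] ⇒ [19, 61, 81, 94, 153, 191, 215, 231]

Pooled cuts: [3, 9, 19, 31, 39, 53, 61, 62, 76, 81, 88, 94, 100, 106, 112, 115, 126, 132, 141, 153, 177, 184, 191, 194, 202, 211, 215, 219, 231]

Fragments:
  3→9: 6 bp
  9→19: 10 bp
  19→31: 12 bp
  31→39: 8 bp
  39→53: 14 bp
  53→61: 8 bp
  61→62: 1 bp
  62→76: 14 bp
  76→81: 5 bp
  81→88: 7 bp
  88→94: 6 bp
  94→100: 6 bp
  100→106: 6 bp
  106→112: 6 bp
  112→115: 3 bp
  115→126: 11 bp
  126→132: 6 bp
  132→141: 9 bp
  141→153: 12 bp
  153→177: 24 bp
  177→184: 7 bp
  184→191: 7 bp
  191→194: 3 bp
  194→202: 8 bp
  202→211: 9 bp
  211→215: 4 bp
  215→219: 4 bp
  219→231: 12 bp
  231→3 (wrap): 243-231+3 = 15 bp

[1,3,3,4,4,5,6,6,6,6,6,6,7,7,7,8,8,8,9,9,10,11,12,12,12,14,14,15,24]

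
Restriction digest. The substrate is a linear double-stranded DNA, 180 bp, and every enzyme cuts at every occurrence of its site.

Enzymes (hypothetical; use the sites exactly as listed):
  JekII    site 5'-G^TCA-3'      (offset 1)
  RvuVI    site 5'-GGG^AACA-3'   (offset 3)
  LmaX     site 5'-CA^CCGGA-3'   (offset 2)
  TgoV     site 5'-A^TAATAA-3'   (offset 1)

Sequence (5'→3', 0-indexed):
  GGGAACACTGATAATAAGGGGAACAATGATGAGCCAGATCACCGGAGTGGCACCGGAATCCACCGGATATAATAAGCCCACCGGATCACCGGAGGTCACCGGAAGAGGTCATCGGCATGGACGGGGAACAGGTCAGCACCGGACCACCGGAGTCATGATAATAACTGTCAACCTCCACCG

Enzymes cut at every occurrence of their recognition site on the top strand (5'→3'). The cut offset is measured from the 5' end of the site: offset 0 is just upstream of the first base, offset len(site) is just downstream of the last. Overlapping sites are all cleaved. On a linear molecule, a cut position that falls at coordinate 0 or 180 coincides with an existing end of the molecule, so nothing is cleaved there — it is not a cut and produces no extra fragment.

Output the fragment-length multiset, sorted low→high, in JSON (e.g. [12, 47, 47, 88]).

[3,3,6,6,6,6,7,7,8,8,8,9,10,10,10,11,11,13,18,20]

Scan for sites:
  JekII (GTCA, off=1): starts [94, 107, 131, 151, 166] → cuts [95, 108, 132, 152, 167]
  RvuVI (GGGAACA, off=3): starts [0, 18, 123] → cuts [3, 21, 126]
  LmaX (CACCGGA, off=2): starts [39, 50, 60, 78, 86, 96, 136, 144] → cuts [41, 52, 62, 80, 88, 98, 138, 146]
  TgoV (ATAATAA, off=1): starts [10, 68, 157] → cuts [11, 69, 158]

Pooled cuts: [3, 11, 21, 41, 52, 62, 69, 80, 88, 95, 98, 108, 126, 132, 138, 146, 152, 158, 167]

Fragment lengths:
  [0,3): 3 bp
  [3,11): 8 bp
  [11,21): 10 bp
  [21,41): 20 bp
  [41,52): 11 bp
  [52,62): 10 bp
  [62,69): 7 bp
  [69,80): 11 bp
  [80,88): 8 bp
  [88,95): 7 bp
  [95,98): 3 bp
  [98,108): 10 bp
  [108,126): 18 bp
  [126,132): 6 bp
  [132,138): 6 bp
  [138,146): 8 bp
  [146,152): 6 bp
  [152,158): 6 bp
  [158,167): 9 bp
  [167,180): 13 bp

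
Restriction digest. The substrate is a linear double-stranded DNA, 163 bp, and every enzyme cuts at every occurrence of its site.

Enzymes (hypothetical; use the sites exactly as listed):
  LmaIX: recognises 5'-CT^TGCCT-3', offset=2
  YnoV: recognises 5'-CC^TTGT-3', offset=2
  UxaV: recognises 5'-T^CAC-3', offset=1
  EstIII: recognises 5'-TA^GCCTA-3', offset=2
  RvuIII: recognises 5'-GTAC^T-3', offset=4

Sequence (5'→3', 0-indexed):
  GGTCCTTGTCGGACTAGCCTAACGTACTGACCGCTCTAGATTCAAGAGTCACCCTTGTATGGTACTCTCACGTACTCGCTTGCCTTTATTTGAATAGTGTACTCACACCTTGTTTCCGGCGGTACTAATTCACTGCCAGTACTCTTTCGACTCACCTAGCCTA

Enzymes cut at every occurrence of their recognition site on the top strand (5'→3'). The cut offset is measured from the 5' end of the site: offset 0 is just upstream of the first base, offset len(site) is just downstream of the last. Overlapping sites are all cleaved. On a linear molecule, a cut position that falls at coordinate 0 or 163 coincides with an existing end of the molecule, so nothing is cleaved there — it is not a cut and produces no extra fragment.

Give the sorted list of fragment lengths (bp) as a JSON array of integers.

Per-enzyme occurrences:
  LmaIX CTTGCCT/2: at [78] ⇒ [80]
  YnoV CCTTGT/2: at [3, 52, 107] ⇒ [5, 54, 109]
  UxaV TCAC/1: at [48, 67, 102, 129, 151] ⇒ [49, 68, 103, 130, 152]
  EstIII TAGCCTA/2: at [14, 156] ⇒ [16, 158]
  RvuIII GTACT/4: at [23, 61, 71, 98, 121, 138] ⇒ [27, 65, 75, 102, 125, 142]

All cut coordinates (distinct, sorted): [5, 16, 27, 49, 54, 65, 68, 75, 80, 102, 103, 109, 125, 130, 142, 152, 158]

Fragments:
  [0,5): 5 bp
  [5,16): 11 bp
  [16,27): 11 bp
  [27,49): 22 bp
  [49,54): 5 bp
  [54,65): 11 bp
  [65,68): 3 bp
  [68,75): 7 bp
  [75,80): 5 bp
  [80,102): 22 bp
  [102,103): 1 bp
  [103,109): 6 bp
  [109,125): 16 bp
  [125,130): 5 bp
  [130,142): 12 bp
  [142,152): 10 bp
  [152,158): 6 bp
  [158,163): 5 bp

[1,3,5,5,5,5,5,6,6,7,10,11,11,11,12,16,22,22]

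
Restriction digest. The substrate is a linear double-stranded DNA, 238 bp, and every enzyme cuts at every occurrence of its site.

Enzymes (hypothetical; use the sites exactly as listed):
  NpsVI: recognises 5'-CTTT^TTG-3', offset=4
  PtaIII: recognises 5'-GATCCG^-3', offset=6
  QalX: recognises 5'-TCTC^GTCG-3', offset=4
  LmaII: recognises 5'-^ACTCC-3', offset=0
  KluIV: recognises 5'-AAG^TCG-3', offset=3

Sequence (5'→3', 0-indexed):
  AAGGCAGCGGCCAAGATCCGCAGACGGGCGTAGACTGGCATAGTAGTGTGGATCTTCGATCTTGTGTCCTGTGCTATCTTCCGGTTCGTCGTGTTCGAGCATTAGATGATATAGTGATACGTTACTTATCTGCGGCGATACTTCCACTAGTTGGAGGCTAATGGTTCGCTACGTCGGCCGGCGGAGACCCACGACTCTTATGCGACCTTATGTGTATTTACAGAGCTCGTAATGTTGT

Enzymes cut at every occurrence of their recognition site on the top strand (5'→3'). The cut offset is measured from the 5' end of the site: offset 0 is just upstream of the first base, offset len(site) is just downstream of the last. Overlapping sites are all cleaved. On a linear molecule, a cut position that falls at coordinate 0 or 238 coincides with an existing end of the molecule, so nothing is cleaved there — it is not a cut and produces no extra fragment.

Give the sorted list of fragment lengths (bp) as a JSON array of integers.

[20,218]

Scan for sites:
  NpsVI (CTTTTTG, off=4): no sites
  PtaIII (GATCCG, off=6): starts [14] → cuts [20]
  QalX (TCTCGTCG, off=4): no sites
  LmaII (ACTCC, off=0): no sites
  KluIV (AAGTCG, off=3): no sites

All cut coordinates (distinct, sorted): [20]

Fragments:
  [0,20): 20 bp
  [20,238): 218 bp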